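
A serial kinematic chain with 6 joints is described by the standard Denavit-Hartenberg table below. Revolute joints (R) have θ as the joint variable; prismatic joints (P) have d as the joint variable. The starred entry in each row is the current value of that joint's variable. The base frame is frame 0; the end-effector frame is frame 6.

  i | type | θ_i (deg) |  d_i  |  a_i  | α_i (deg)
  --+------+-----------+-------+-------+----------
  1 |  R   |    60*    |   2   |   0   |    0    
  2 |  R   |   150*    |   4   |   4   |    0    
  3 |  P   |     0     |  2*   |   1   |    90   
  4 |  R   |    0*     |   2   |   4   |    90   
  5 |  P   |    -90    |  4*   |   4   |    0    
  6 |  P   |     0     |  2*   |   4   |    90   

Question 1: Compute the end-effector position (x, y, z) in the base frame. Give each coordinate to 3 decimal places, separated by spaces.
after link 1: o_1 = (0.0000, 0.0000, 2.0000)
after link 2: o_2 = (-3.4641, -2.0000, 6.0000)
after link 3: o_3 = (-4.3301, -2.5000, 8.0000)
after link 4: o_4 = (-8.7942, -2.7679, 8.0000)
after link 5: o_5 = (-6.7942, -6.2321, 4.0000)
after link 6: o_6 = (-4.7942, -9.6962, 2.0000)

-4.794 -9.696 2.000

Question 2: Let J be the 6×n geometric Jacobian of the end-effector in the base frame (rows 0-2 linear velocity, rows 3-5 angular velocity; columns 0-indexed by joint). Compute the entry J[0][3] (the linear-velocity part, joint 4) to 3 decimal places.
-5.196

axis z_3 = (-0.5000,0.8660,0.0000); lever o_n−o_3 = (-0.4641,-7.1962,-6.0000)
cross product → J_v[:, 3] = (-5.1962,-3.0000,4.0000)
J_ω[:, 3] = z_3
entry J[0][3] = -5.1962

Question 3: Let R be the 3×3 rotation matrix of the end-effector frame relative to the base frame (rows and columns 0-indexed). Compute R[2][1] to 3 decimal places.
End-effector y-axis (col 1 of R) = (-0.0000,0.0000,-1.0000)
R[2][1] = -1.0000

-1.000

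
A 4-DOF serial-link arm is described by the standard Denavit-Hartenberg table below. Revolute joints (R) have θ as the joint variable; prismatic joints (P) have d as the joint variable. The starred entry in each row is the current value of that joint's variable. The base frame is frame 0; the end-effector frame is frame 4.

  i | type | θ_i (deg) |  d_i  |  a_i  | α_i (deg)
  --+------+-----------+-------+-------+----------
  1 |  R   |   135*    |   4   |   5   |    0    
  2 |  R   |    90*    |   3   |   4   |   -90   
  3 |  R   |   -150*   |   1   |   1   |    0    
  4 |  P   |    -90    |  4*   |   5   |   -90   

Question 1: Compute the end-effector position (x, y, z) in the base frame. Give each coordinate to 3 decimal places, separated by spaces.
after link 1: o_1 = (-3.5355, 3.5355, 4.0000)
after link 2: o_2 = (-6.3640, 0.7071, 7.0000)
after link 3: o_3 = (-5.0445, 0.6124, 7.5000)
after link 4: o_4 = (-0.4483, -0.4483, 3.1699)

-0.448 -0.448 3.170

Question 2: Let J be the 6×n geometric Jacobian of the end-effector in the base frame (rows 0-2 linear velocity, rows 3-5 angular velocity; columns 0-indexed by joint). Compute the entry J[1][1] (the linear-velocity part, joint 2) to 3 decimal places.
3.087

axis z_1 = (0.0000,0.0000,1.0000); lever o_n−o_1 = (3.0872,-3.9838,-0.8301)
cross product → J_v[:, 1] = (3.9838,3.0872,-0.0000)
J_ω[:, 1] = z_1
entry J[1][1] = 3.0872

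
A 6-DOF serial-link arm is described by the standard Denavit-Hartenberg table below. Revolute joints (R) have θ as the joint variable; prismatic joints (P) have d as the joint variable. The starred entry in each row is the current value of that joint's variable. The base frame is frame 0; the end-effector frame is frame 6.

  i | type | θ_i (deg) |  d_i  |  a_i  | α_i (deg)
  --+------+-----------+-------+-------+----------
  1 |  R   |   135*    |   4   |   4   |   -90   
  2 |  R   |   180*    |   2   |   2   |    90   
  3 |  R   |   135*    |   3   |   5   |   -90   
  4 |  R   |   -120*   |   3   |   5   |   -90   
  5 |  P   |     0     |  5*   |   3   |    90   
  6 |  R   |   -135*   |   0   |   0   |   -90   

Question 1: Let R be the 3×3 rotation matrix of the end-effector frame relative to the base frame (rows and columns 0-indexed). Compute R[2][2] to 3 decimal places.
End-effector z-axis (col 2 of R) = (0.9659,0.0000,-0.2588)
R[2][2] = -0.2588

-0.259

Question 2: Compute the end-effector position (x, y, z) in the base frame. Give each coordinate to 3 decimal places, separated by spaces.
after link 1: o_1 = (-2.8284, 2.8284, 4.0000)
after link 2: o_2 = (-2.8284, 0.0000, 4.0000)
after link 3: o_3 = (-7.8284, 0.0000, 1.0000)
after link 4: o_4 = (-5.3284, 3.0000, -3.3301)
after link 5: o_5 = (-8.1586, 3.0000, -8.4282)
after link 6: o_6 = (-8.1586, 3.0000, -8.4282)

-8.159 3.000 -8.428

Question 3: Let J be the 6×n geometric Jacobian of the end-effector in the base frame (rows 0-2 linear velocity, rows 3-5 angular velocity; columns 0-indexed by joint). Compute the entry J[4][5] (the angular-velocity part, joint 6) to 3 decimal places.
1.000

axis z_5 = (-0.0000,1.0000,-0.0000); lever o_n−o_5 = (0.0000,0.0000,0.0000)
cross product → J_v[:, 5] = (0.0000,0.0000,-0.0000)
J_ω[:, 5] = z_5
entry J[4][5] = 1.0000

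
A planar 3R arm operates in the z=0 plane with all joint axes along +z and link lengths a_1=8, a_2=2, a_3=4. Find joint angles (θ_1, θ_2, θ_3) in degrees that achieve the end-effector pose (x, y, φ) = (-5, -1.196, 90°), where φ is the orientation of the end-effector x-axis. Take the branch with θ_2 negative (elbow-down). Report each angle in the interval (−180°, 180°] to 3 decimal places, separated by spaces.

wrist centre = target − a_3·(cos φ, sin φ) = (-5.0000, -5.1960)
cos θ_2 = (51.9984−8²−2²)/(2·8·2) = -0.5000; θ_2 = -120.0033° (elbow-down)
β = atan2(-5.1960,-5.0000) = -133.8987°; ψ = atan2(-1.7320,6.9999) = -13.8976°
θ_1 = β − ψ = -120.0011°
θ_3 = φ − θ_1 − θ_2 = -29.9956° (wrapped to (-180°,180°])

-120.001 -120.003 -29.996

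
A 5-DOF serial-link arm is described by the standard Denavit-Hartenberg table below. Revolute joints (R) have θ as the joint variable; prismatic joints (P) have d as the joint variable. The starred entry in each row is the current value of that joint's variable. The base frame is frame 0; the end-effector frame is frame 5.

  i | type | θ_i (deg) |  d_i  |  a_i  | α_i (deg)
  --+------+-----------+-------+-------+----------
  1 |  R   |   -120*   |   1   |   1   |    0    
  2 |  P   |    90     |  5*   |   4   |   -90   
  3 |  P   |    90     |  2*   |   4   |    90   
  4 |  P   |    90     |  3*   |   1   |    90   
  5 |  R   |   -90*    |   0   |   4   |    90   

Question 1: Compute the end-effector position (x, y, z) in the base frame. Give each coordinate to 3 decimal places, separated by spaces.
after link 1: o_1 = (-0.5000, -0.8660, 1.0000)
after link 2: o_2 = (2.9641, -2.8660, 6.0000)
after link 3: o_3 = (3.9641, -1.1340, 2.0000)
after link 4: o_4 = (7.0622, -1.7679, 2.0000)
after link 5: o_5 = (3.5981, 0.2321, 2.0000)

3.598 0.232 2.000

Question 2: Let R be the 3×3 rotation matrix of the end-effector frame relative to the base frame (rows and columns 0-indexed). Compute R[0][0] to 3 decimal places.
-0.866

End-effector x-axis (col 0 of R) = (-0.8660,0.5000,-0.0000)
R[0][0] = -0.8660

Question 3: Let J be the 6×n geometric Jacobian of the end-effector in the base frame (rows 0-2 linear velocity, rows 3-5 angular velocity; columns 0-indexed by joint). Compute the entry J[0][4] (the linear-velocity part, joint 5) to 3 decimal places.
2.000

axis z_4 = (0.0000,-0.0000,-1.0000); lever o_n−o_4 = (-3.4641,2.0000,-0.0000)
cross product → J_v[:, 4] = (2.0000,3.4641,0.0000)
J_ω[:, 4] = z_4
entry J[0][4] = 2.0000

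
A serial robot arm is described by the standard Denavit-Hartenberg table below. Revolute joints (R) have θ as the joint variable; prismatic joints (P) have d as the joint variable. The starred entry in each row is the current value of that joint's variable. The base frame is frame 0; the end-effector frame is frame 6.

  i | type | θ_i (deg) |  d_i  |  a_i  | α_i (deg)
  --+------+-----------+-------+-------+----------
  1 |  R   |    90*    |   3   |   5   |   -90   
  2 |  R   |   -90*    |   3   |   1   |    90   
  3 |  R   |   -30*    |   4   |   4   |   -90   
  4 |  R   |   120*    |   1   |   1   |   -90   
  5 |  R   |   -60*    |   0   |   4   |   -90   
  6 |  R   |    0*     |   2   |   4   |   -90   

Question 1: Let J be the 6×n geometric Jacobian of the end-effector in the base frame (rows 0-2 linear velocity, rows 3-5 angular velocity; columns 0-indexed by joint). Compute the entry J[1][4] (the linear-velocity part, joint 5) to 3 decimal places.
5.134

axis z_4 = (-0.4330,-0.5000,-0.7500); lever o_n−o_4 = (-6.5670,4.9641,0.4821)
cross product → J_v[:, 4] = (3.4821,5.1340,-5.4330)
J_ω[:, 4] = z_4
entry J[1][4] = 5.1340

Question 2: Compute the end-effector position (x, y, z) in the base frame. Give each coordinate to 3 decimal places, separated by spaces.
after link 1: o_1 = (0.0000, 5.0000, 3.0000)
after link 2: o_2 = (-3.0000, 5.0000, 4.0000)
after link 3: o_3 = (-1.0000, 1.0000, 7.4641)
after link 4: o_4 = (-2.1160, 1.8660, 7.5311)
after link 5: o_5 = (-5.6160, 3.5981, 8.3971)
after link 6: o_6 = (-8.6830, 6.8301, 8.0131)

-8.683 6.830 8.013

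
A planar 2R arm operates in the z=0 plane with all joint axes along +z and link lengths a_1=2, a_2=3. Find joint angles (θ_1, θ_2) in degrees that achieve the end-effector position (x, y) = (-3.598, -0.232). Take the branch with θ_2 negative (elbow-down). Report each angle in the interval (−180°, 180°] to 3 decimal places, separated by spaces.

-119.999 -90.003

cos θ_2 = (12.9994−2²−3²)/(2·2·3) = -0.0000; θ_2 = -90.0027° (elbow-down)
β = atan2(-0.2320,-3.5980) = -176.3107°; ψ = atan2(-3.0000,1.9999) = -56.3118°
θ_1 = β − ψ = -119.9988°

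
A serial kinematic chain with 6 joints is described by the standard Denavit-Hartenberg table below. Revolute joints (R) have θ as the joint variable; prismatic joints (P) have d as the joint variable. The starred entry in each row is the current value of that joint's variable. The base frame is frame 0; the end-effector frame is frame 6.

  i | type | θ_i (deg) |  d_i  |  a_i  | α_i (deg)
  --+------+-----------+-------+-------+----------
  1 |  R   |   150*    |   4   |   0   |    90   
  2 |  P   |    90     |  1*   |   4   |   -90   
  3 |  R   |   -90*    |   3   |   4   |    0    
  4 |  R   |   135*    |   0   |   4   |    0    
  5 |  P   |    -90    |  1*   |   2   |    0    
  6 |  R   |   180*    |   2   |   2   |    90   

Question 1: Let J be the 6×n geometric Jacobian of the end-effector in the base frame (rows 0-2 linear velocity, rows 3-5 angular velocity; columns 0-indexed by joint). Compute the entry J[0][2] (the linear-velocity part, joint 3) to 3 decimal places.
-1.414

axis z_2 = (0.8660,-0.5000,0.0000); lever o_n−o_2 = (5.7819,-1.9854,2.8284)
cross product → J_v[:, 2] = (-1.4142,-2.4495,1.1716)
J_ω[:, 2] = z_2
entry J[0][2] = -1.4142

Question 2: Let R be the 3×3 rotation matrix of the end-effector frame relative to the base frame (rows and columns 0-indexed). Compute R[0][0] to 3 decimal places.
-0.354

End-effector x-axis (col 0 of R) = (-0.3536,-0.6124,-0.7071)
R[0][0] = -0.3536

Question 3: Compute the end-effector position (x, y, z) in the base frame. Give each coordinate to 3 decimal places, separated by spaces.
6.282 -1.119 10.828

after link 1: o_1 = (0.0000, 0.0000, 4.0000)
after link 2: o_2 = (0.5000, 0.8660, 8.0000)
after link 3: o_3 = (5.0981, 2.8301, 8.0000)
after link 4: o_4 = (3.6839, 0.3806, 10.8284)
after link 5: o_5 = (5.2570, 1.1054, 12.2426)
after link 6: o_6 = (6.2819, -1.1194, 10.8284)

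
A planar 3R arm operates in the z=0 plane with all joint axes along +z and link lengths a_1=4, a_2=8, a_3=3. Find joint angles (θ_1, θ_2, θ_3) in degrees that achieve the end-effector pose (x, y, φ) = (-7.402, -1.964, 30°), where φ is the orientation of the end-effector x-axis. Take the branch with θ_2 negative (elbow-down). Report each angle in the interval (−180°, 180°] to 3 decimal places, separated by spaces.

wrist centre = target − a_3·(cos φ, sin φ) = (-10.0001, -3.4640)
cos θ_2 = (112.0008−4²−8²)/(2·4·8) = 0.5000; θ_2 = -59.9992° (elbow-down)
β = atan2(-3.4640,-10.0001) = -160.8940°; ψ = atan2(-6.9281,8.0001) = -40.8928°
θ_1 = β − ψ = -120.0013°
θ_3 = φ − θ_1 − θ_2 = -149.9996° (wrapped to (-180°,180°])

-120.001 -59.999 -150.000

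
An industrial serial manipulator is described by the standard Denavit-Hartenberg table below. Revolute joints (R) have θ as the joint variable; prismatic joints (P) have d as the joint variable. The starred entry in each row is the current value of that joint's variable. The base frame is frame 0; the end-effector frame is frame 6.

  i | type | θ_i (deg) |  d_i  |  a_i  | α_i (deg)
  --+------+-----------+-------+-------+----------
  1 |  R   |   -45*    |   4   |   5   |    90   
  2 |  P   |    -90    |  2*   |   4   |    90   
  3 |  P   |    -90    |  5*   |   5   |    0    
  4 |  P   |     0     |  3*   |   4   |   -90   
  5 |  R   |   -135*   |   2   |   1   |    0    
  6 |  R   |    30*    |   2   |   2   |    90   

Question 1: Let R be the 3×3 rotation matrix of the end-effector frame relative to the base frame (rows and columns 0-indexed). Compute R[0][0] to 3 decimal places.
-0.866

End-effector x-axis (col 0 of R) = (-0.8660,0.5000,0.0000)
R[0][0] = -0.8660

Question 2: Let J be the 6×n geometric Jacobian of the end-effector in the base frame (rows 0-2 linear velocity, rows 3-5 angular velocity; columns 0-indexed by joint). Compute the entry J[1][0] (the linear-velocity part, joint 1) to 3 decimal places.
0.096

axis z_0 = ẑ; lever o_n−o_0 = (0.0964,8.0711,-4.0000)
cross product → J_v[:, 0] = (-8.0711,0.0964,0.0000)
J_ω[:, 0] = z_0
entry J[1][0] = 0.0964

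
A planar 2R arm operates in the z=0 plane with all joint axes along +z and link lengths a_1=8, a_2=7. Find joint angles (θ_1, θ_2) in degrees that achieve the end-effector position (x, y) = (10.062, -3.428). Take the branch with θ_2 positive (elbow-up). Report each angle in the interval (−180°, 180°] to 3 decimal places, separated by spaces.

cos θ_2 = (112.9950−8²−7²)/(2·8·7) = -0.0000; θ_2 = 90.0025° (elbow-up)
β = atan2(-3.4280,10.0620) = -18.8133°; ψ = atan2(7.0000,7.9997) = 41.1870°
θ_1 = β − ψ = -60.0004°

-60.000 90.003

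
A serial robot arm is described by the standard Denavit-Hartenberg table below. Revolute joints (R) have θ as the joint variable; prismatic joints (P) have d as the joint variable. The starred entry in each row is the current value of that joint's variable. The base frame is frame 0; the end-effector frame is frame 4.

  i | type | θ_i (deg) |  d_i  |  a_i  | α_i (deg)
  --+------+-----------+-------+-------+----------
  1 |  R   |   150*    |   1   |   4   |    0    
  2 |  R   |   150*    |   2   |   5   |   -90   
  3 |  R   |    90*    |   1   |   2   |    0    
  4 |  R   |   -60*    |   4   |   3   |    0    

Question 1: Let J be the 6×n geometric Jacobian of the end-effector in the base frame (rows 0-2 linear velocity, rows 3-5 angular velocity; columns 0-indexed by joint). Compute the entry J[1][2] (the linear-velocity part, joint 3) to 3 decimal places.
3.031

axis z_2 = (0.8660,0.5000,0.0000); lever o_n−o_2 = (5.6292,0.2500,-3.5000)
cross product → J_v[:, 2] = (-1.7500,3.0311,-2.5981)
J_ω[:, 2] = z_2
entry J[1][2] = 3.0311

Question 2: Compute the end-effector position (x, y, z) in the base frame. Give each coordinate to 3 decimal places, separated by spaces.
after link 1: o_1 = (-3.4641, 2.0000, 1.0000)
after link 2: o_2 = (-0.9641, -2.3301, 3.0000)
after link 3: o_3 = (-0.0981, -1.8301, 1.0000)
after link 4: o_4 = (4.6651, -2.0801, -0.5000)

4.665 -2.080 -0.500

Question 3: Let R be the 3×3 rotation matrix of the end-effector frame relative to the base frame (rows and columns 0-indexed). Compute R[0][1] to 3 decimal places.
-0.250

End-effector y-axis (col 1 of R) = (-0.2500,0.4330,-0.8660)
R[0][1] = -0.2500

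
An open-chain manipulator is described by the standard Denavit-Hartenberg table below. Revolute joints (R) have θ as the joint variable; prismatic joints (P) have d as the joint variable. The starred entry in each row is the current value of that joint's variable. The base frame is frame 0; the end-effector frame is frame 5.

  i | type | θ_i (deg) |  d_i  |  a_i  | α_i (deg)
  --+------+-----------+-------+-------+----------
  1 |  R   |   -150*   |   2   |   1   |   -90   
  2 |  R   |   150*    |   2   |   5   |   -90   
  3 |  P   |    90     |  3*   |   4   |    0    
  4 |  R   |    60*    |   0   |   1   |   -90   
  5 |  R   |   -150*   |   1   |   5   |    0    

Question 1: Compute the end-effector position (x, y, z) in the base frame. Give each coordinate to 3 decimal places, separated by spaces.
after link 1: o_1 = (-0.8660, -0.5000, 2.0000)
after link 2: o_2 = (3.8840, -0.0670, -0.5000)
after link 3: o_3 = (3.1830, 4.1471, 2.0981)
after link 4: o_4 = (2.2835, 4.2051, 2.5311)
after link 5: o_5 = (7.3191, 3.6124, 3.0712)

7.319 3.612 3.071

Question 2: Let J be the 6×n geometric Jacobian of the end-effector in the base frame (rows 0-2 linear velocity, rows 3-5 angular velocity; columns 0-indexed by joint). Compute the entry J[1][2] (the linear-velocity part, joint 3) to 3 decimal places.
0.250

prismatic axis z_2 = (0.4330,0.2500,0.8660)
J_v[:, 2] = z_2; J_ω[:, 2] = (0,0,0)
entry J[1][2] = 0.2500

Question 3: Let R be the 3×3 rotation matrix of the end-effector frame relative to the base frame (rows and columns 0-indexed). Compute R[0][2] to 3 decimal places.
End-effector z-axis (col 2 of R) = (0.0580,-0.9665,0.2500)
R[0][2] = 0.0580

0.058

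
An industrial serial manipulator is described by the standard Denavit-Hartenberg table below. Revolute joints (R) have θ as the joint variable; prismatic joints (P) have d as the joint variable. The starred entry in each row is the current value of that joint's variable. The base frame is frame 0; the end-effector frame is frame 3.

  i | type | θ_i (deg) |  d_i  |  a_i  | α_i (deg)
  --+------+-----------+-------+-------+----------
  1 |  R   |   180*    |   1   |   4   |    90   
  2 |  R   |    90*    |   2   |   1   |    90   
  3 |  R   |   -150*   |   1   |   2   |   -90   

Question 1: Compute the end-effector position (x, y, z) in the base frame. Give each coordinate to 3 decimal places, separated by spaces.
-5.000 1.000 0.268

after link 1: o_1 = (-4.0000, 0.0000, 1.0000)
after link 2: o_2 = (-4.0000, 2.0000, 2.0000)
after link 3: o_3 = (-5.0000, 1.0000, 0.2679)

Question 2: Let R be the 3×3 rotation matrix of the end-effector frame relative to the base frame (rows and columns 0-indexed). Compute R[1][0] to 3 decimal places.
End-effector x-axis (col 0 of R) = (-0.0000,-0.5000,-0.8660)
R[1][0] = -0.5000

-0.500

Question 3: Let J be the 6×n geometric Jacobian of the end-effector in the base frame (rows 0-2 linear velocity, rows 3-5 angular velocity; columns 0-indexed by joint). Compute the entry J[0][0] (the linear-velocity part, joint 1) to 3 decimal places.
axis z_0 = ẑ; lever o_n−o_0 = (-5.0000,1.0000,0.2679)
cross product → J_v[:, 0] = (-1.0000,-5.0000,0.0000)
J_ω[:, 0] = z_0
entry J[0][0] = -1.0000

-1.000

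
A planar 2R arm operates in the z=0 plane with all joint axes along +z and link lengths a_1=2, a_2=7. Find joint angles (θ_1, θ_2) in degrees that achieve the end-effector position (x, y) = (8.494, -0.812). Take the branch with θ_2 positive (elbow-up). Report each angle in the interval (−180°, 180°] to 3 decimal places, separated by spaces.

cos θ_2 = (72.8074−2²−7²)/(2·2·7) = 0.7074; θ_2 = 44.9757° (elbow-up)
β = atan2(-0.8120,8.4940) = -5.4607°; ψ = atan2(4.9476,6.9518) = 35.4396°
θ_1 = β − ψ = -40.9003°

-40.900 44.976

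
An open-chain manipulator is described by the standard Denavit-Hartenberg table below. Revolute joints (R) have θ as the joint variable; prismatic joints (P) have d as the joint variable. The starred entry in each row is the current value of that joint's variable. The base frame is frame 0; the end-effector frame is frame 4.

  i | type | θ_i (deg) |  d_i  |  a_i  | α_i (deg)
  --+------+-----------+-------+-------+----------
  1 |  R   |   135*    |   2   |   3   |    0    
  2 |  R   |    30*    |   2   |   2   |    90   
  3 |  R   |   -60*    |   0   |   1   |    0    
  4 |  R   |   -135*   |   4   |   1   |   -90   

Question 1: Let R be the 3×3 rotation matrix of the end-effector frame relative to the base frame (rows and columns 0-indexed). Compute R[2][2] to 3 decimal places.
End-effector z-axis (col 2 of R) = (0.2500,-0.0670,-0.9659)
R[2][2] = -0.9659

-0.966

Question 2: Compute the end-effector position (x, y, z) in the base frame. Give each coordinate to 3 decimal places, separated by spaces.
-2.568 6.382 3.393

after link 1: o_1 = (-2.1213, 2.1213, 2.0000)
after link 2: o_2 = (-4.0532, 2.6390, 4.0000)
after link 3: o_3 = (-4.5361, 2.7684, 3.1340)
after link 4: o_4 = (-2.5678, 6.3821, 3.3928)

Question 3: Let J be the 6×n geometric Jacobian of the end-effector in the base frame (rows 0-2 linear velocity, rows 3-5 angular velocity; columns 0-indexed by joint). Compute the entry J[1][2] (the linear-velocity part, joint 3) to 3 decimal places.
0.157

axis z_2 = (0.2588,0.9659,0.0000); lever o_n−o_2 = (1.4853,3.7431,-0.6072)
cross product → J_v[:, 2] = (-0.5865,0.1572,-0.4659)
J_ω[:, 2] = z_2
entry J[1][2] = 0.1572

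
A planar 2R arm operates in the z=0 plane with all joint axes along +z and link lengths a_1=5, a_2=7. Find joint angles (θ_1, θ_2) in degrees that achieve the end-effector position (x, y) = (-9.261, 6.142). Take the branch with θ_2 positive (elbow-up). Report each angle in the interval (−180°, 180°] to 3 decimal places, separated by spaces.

119.993 45.008

cos θ_2 = (123.4903−5²−7²)/(2·5·7) = 0.7070; θ_2 = 45.0083° (elbow-up)
β = atan2(6.1420,-9.2610) = 146.4472°; ψ = atan2(4.9505,9.9490) = 26.4542°
θ_1 = β − ψ = 119.9931°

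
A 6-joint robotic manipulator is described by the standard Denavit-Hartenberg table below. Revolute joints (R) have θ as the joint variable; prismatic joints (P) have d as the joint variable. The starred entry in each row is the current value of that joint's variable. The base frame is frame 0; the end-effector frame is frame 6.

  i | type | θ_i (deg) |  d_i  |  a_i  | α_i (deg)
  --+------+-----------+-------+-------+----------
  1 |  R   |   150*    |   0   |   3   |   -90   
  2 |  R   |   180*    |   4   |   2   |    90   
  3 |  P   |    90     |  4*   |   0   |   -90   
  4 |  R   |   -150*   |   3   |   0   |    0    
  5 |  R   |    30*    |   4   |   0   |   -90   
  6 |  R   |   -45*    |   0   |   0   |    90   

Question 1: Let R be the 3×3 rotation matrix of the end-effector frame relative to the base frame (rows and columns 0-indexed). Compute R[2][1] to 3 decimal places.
End-effector y-axis (col 1 of R) = (-0.4330,-0.7500,-0.5000)
R[2][1] = -0.5000

-0.500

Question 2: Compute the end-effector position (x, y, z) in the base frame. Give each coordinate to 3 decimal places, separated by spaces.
-8.928 0.536 -4.000

after link 1: o_1 = (-2.5981, 1.5000, 0.0000)
after link 2: o_2 = (-2.8660, -2.9641, 0.0000)
after link 3: o_3 = (-2.8660, -2.9641, -4.0000)
after link 4: o_4 = (-5.4641, -1.4641, -4.0000)
after link 5: o_5 = (-8.9282, 0.5359, -4.0000)
after link 6: o_6 = (-8.9282, 0.5359, -4.0000)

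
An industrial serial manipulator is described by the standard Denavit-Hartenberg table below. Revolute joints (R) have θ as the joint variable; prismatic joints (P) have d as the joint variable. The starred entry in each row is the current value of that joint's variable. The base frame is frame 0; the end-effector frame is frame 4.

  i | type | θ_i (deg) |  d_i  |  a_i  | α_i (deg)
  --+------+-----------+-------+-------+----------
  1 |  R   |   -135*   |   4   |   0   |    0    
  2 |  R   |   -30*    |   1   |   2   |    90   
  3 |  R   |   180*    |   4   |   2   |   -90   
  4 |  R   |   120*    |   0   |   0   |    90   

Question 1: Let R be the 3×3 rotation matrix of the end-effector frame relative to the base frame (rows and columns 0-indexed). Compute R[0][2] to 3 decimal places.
End-effector z-axis (col 2 of R) = (0.9659,-0.2588,-0.0000)
R[0][2] = 0.9659

0.966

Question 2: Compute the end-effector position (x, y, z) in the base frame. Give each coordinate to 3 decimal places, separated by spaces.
after link 1: o_1 = (0.0000, 0.0000, 4.0000)
after link 2: o_2 = (-1.9319, -0.5176, 5.0000)
after link 3: o_3 = (-1.0353, 3.8637, 5.0000)
after link 4: o_4 = (-1.0353, 3.8637, 5.0000)

-1.035 3.864 5.000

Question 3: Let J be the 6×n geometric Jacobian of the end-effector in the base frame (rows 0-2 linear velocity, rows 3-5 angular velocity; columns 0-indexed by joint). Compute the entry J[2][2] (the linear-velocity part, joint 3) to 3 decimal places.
axis z_2 = (-0.2588,0.9659,0.0000); lever o_n−o_2 = (0.8966,4.3813,0.0000)
cross product → J_v[:, 2] = (0.0000,0.0000,-2.0000)
J_ω[:, 2] = z_2
entry J[2][2] = -2.0000

-2.000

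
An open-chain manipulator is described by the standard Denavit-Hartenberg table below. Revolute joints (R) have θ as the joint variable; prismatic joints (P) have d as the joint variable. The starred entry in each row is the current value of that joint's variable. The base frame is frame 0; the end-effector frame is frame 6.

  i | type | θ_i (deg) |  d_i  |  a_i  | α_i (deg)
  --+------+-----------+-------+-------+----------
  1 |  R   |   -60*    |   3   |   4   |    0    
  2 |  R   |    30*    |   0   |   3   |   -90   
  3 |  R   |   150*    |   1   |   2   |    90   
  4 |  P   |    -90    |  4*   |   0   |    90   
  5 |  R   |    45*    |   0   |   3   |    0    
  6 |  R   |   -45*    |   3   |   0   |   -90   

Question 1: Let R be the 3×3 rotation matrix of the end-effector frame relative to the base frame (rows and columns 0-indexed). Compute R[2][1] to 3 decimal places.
-0.500

End-effector y-axis (col 1 of R) = (-0.7500,0.4330,-0.5000)
R[2][1] = -0.5000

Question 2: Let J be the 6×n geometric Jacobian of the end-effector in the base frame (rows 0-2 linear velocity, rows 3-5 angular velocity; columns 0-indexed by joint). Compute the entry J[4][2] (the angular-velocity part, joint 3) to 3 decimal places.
axis z_2 = (0.5000,0.8660,0.0000); lever o_n−o_2 = (2.8399,-2.9344,-4.8012)
cross product → J_v[:, 2] = (-4.1580,2.4006,-3.9267)
J_ω[:, 2] = z_2
entry J[4][2] = 0.8660

0.866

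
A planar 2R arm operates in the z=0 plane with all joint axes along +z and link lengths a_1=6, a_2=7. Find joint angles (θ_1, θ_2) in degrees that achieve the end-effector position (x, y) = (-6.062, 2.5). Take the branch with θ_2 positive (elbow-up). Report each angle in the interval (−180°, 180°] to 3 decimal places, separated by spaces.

89.998 120.002

cos θ_2 = (42.9978−6²−7²)/(2·6·7) = -0.5000; θ_2 = 120.0017° (elbow-up)
β = atan2(2.5000,-6.0620) = 157.5885°; ψ = atan2(6.0621,2.4998) = 67.5902°
θ_1 = β − ψ = 89.9983°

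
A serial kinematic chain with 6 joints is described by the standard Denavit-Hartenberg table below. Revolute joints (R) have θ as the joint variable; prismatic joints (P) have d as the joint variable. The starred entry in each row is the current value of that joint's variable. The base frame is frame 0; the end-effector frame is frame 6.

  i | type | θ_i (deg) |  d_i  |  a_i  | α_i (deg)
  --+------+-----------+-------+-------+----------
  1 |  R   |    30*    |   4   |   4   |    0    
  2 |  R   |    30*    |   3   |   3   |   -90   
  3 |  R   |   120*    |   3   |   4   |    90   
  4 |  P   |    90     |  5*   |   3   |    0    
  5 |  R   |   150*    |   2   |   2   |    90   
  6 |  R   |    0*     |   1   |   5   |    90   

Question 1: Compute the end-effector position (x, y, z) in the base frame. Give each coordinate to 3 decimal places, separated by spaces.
7.708 10.225 3.817

after link 1: o_1 = (3.4641, 2.0000, 4.0000)
after link 2: o_2 = (4.9641, 4.5981, 7.0000)
after link 3: o_3 = (1.3660, 4.3660, 3.5359)
after link 4: o_4 = (0.9330, 9.6160, 1.0359)
after link 5: o_5 = (3.5490, 10.6830, 0.9019)
after link 6: o_6 = (7.7075, 10.2255, 3.8170)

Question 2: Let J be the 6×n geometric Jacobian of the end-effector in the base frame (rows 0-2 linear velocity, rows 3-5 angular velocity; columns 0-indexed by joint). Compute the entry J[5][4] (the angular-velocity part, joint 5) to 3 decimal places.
axis z_4 = (0.4330,0.7500,-0.5000); lever o_n−o_4 = (6.7745,0.6095,2.7811)
cross product → J_v[:, 4] = (2.3905,-4.5915,-4.8170)
J_ω[:, 4] = z_4
entry J[5][4] = -0.5000

-0.500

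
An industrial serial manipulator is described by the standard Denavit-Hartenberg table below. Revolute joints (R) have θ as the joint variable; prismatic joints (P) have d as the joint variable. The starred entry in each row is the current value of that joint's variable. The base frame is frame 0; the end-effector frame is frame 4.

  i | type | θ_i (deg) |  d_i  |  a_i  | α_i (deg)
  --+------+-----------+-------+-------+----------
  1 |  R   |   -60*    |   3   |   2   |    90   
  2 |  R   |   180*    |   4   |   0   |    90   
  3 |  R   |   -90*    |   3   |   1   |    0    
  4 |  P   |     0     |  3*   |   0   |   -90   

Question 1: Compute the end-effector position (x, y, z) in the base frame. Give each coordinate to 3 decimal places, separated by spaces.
after link 1: o_1 = (1.0000, -1.7321, 3.0000)
after link 2: o_2 = (-2.4641, -3.7321, 3.0000)
after link 3: o_3 = (-1.5981, -3.2321, 6.0000)
after link 4: o_4 = (-1.5981, -3.2321, 9.0000)

-1.598 -3.232 9.000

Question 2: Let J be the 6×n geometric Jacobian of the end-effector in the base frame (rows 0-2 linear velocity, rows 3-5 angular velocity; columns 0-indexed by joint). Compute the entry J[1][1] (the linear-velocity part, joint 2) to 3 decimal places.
axis z_1 = (-0.8660,-0.5000,0.0000); lever o_n−o_1 = (-2.5981,-1.5000,6.0000)
cross product → J_v[:, 1] = (-3.0000,5.1962,0.0000)
J_ω[:, 1] = z_1
entry J[1][1] = 5.1962

5.196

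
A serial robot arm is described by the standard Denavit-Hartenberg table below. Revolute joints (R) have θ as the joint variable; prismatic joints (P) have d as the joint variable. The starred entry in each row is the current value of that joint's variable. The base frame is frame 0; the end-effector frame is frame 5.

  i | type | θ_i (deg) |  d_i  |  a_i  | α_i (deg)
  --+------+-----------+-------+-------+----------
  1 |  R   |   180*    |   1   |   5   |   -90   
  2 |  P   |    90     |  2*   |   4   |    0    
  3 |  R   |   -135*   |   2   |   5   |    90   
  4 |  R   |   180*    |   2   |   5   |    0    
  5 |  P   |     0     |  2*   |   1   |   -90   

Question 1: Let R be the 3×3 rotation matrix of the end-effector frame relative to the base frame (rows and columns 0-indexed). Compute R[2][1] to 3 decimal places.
End-effector y-axis (col 1 of R) = (-0.7071,0.0000,-0.7071)
R[2][1] = -0.7071

-0.707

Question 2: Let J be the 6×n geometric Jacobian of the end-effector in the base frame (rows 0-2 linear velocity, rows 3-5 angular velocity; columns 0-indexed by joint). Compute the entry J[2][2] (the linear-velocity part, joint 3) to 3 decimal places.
axis z_2 = (-0.0000,-1.0000,0.0000); lever o_n−o_2 = (3.5355,-2.0000,2.1213)
cross product → J_v[:, 2] = (-2.1213,0.0000,3.5355)
J_ω[:, 2] = z_2
entry J[2][2] = 3.5355

3.536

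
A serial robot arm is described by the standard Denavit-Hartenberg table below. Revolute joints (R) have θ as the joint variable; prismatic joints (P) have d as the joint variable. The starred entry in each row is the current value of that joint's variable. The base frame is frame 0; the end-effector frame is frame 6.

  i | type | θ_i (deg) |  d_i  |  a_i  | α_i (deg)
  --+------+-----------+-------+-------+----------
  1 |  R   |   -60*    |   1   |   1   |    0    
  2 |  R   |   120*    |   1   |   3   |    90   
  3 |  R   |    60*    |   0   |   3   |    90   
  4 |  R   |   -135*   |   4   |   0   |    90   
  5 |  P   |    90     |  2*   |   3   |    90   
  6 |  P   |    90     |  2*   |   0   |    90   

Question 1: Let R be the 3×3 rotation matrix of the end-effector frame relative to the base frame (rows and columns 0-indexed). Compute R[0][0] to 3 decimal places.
End-effector x-axis (col 0 of R) = (0.4356,-0.6597,-0.6124)
R[0][0] = 0.4356

0.436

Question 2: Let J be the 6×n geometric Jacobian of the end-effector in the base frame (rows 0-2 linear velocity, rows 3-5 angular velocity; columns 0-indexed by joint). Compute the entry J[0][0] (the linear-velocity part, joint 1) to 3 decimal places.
axis z_0 = ẑ; lever o_n−o_0 = (5.0740,7.0563,-1.3514)
cross product → J_v[:, 0] = (-7.0563,5.0740,0.0000)
J_ω[:, 0] = z_0
entry J[0][0] = -7.0563

-7.056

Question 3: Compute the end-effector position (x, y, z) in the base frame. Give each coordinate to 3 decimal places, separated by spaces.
after link 1: o_1 = (0.5000, -0.8660, 1.0000)
after link 2: o_2 = (2.0000, 1.7321, 2.0000)
after link 3: o_3 = (2.7500, 3.0311, 4.5981)
after link 4: o_4 = (4.4821, 6.0311, 2.5981)
after link 5: o_5 = (6.6523, 6.9616, -0.1267)
after link 6: o_6 = (5.0740, 7.0563, -1.3514)

5.074 7.056 -1.351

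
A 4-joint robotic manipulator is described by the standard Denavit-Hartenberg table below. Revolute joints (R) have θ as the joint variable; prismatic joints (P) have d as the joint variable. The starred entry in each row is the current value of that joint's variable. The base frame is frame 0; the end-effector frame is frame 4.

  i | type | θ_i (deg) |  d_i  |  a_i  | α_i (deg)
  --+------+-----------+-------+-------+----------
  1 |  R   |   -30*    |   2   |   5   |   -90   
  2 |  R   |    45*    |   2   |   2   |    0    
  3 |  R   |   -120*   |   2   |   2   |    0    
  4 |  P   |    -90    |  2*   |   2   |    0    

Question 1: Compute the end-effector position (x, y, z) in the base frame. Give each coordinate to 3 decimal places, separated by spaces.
after link 1: o_1 = (4.3301, -2.5000, 2.0000)
after link 2: o_2 = (6.5549, -1.4751, 0.5858)
after link 3: o_3 = (8.0032, -0.0018, 2.5176)
after link 4: o_4 = (7.3301, 2.6962, 3.0353)

7.330 2.696 3.035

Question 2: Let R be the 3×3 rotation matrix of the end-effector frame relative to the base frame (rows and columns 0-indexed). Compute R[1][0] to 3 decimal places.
0.483

End-effector x-axis (col 0 of R) = (-0.8365,0.4830,0.2588)
R[1][0] = 0.4830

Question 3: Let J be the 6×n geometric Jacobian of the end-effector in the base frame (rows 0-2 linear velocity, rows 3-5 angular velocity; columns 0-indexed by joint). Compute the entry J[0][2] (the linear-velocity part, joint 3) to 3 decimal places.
2.121

axis z_2 = (0.5000,0.8660,0.0000); lever o_n−o_2 = (0.7753,4.1712,2.4495)
cross product → J_v[:, 2] = (2.1213,-1.2247,1.4142)
J_ω[:, 2] = z_2
entry J[0][2] = 2.1213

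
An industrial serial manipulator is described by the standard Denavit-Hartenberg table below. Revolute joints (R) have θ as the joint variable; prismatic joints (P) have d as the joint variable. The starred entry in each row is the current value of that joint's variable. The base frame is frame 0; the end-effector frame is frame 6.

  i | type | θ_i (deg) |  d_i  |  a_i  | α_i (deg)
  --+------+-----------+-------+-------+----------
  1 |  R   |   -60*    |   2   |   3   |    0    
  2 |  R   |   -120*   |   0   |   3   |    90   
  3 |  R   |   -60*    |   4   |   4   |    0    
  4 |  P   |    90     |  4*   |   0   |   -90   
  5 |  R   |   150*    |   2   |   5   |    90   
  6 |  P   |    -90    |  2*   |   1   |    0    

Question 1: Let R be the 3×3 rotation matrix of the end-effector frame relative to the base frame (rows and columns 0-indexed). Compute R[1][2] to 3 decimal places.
-0.866

End-effector z-axis (col 2 of R) = (-0.4330,-0.8660,0.2500)
R[1][2] = -0.8660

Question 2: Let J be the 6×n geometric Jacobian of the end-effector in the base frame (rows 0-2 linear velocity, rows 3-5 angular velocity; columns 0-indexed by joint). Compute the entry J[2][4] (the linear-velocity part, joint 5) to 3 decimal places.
axis z_4 = (0.5000,0.0000,0.8660); lever o_n−o_4 = (3.3840,-4.2321,-0.7990)
cross product → J_v[:, 4] = (3.6651,3.3301,-2.1160)
J_ω[:, 4] = z_4
entry J[2][4] = -2.1160

-2.116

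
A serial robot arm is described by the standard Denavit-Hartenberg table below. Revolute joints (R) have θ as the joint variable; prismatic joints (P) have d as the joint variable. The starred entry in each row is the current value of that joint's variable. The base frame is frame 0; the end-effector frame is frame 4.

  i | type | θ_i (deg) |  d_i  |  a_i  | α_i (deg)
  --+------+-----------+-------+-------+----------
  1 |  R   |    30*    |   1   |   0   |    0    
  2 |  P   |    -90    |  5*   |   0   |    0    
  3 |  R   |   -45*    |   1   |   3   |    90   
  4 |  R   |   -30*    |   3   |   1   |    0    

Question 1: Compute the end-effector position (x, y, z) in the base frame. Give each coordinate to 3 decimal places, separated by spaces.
after link 1: o_1 = (0.0000, 0.0000, 1.0000)
after link 2: o_2 = (0.0000, 0.0000, 6.0000)
after link 3: o_3 = (-0.7765, -2.8978, 7.0000)
after link 4: o_4 = (-3.8984, -2.9578, 6.5000)

-3.898 -2.958 6.500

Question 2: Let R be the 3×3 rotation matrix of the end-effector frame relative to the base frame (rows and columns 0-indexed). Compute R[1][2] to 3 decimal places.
End-effector z-axis (col 2 of R) = (-0.9659,0.2588,0.0000)
R[1][2] = 0.2588

0.259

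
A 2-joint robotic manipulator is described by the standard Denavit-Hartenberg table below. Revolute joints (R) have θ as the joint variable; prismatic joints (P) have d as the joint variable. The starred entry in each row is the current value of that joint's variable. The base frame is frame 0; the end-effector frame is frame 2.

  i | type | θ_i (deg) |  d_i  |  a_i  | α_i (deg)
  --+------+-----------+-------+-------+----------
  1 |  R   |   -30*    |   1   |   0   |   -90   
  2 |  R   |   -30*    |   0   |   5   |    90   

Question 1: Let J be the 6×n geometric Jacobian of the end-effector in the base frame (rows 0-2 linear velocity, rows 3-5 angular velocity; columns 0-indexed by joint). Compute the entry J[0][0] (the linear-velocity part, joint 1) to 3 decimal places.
2.165

axis z_0 = ẑ; lever o_n−o_0 = (3.7500,-2.1651,3.5000)
cross product → J_v[:, 0] = (2.1651,3.7500,-0.0000)
J_ω[:, 0] = z_0
entry J[0][0] = 2.1651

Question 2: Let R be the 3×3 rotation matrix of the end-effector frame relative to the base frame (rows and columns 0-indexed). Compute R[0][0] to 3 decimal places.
End-effector x-axis (col 0 of R) = (0.7500,-0.4330,0.5000)
R[0][0] = 0.7500

0.750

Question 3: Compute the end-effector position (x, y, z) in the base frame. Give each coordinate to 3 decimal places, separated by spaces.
3.750 -2.165 3.500

after link 1: o_1 = (0.0000, 0.0000, 1.0000)
after link 2: o_2 = (3.7500, -2.1651, 3.5000)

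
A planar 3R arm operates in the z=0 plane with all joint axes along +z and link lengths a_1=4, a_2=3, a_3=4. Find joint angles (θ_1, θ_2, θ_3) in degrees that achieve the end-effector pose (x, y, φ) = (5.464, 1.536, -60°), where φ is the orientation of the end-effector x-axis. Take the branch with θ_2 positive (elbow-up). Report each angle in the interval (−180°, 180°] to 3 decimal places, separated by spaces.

wrist centre = target − a_3·(cos φ, sin φ) = (3.4640, 5.0001)
cos θ_2 = (37.0003−4²−3²)/(2·4·3) = 0.5000; θ_2 = 59.9991° (elbow-up)
β = atan2(5.0001,3.4640) = 55.2863°; ψ = atan2(2.5981,5.5000) = 25.2846°
θ_1 = β − ψ = 30.0017°
θ_3 = φ − θ_1 − θ_2 = -150.0008° (wrapped to (-180°,180°])

30.002 59.999 -150.001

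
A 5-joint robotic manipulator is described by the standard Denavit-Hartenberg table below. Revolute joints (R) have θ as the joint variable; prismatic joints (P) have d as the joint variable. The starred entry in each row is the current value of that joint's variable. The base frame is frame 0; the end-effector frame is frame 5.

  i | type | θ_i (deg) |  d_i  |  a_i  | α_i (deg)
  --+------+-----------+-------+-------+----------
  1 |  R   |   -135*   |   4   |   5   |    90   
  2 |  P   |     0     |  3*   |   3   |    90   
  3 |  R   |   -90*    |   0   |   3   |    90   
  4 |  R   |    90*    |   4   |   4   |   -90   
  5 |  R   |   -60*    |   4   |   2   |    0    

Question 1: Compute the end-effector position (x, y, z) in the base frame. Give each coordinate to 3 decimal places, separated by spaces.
after link 1: o_1 = (-3.5355, -3.5355, 4.0000)
after link 2: o_2 = (-7.7782, -3.5355, 4.0000)
after link 3: o_3 = (-5.6569, -5.6569, 4.0000)
after link 4: o_4 = (-2.8284, -2.8284, -0.0000)
after link 5: o_5 = (-4.4321, 1.2247, -1.0000)

-4.432 1.225 -1.000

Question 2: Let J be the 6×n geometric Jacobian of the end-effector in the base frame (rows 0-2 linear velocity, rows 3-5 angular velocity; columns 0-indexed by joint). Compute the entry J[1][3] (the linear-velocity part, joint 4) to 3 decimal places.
axis z_3 = (0.7071,0.7071,-0.0000); lever o_n−o_3 = (1.2247,6.8816,-5.0000)
cross product → J_v[:, 3] = (-3.5355,3.5355,4.0000)
J_ω[:, 3] = z_3
entry J[1][3] = 3.5355

3.536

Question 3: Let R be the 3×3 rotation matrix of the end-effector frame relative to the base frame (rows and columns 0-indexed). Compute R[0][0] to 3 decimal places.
End-effector x-axis (col 0 of R) = (0.6124,0.6124,-0.5000)
R[0][0] = 0.6124

0.612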